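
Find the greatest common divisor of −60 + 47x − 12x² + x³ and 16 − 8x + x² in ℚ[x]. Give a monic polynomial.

−4 + x

Euclidean algorithm in ℚ[x]:
  x³ − 12x² + 47x − 60 = (x − 4)(x² − 8x + 16) + (−x + 4)
  x² − 8x + 16 = (−x + 4)(−x + 4) + (0)
Last nonzero remainder: −x + 4. Dividing through by −1 gives the monic gcd x − 4.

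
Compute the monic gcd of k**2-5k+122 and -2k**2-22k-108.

1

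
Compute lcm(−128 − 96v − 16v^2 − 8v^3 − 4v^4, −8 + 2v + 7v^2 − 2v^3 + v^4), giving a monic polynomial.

−32 − 24v + 28v^2 + 22v^3 + 3v^4 + 2v^5 + v^6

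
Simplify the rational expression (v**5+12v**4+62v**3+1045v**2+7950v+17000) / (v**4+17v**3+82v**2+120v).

By polynomial division,
  v**5+12v**4+62v**3+1045v**2+7950v+17000 = (v-5)(v**4+17v**3+82v**2+120v) + (65v**3+1335v**2+8550v+17000)
  v**4+17v**3+82v**2+120v = ((1/65)v-46/845)(65v**3+1335v**2+8550v+17000) + ((3910/169)v**2+(54740/169)v+156400/169)
  65v**3+1335v**2+8550v+17000 = ((2197/782)v+845/46)((3910/169)v**2+(54740/169)v+156400/169) + (0)
Last nonzero remainder: (3910/169)v**2+(54740/169)v+156400/169. Dividing through by 3910/169 gives the monic gcd v**2+14v+40.
Cancel v**2+14v+40 from numerator and denominator to get the reduced form.

(v**3-2v**2+50v+425)/(v**2+3v)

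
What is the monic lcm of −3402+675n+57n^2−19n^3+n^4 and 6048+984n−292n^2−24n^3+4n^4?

−13608−702n+903n^2−19n^3−15n^4+n^5

By polynomial division,
  n^4−19n^3+57n^2+675n−3402 = (1/4)(4n^4−24n^3−292n^2+984n+6048) + (−13n^3+130n^2+429n−4914)
  4n^4−24n^3−292n^2+984n+6048 = (−(4/13)n−16/13)(−13n^3+130n^2+429n−4914) + (0)
Last nonzero remainder: −13n^3+130n^2+429n−4914. Dividing through by −13 gives the monic gcd n^3−10n^2−33n+378.
Then lcm(f, g) = f·g / gcd(f, g); expanding and making the result monic gives the answer.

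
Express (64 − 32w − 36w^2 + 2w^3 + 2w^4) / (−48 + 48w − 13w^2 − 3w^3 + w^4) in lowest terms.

(−4 + 2w + 2w^2)/(3 − 3w + w^2)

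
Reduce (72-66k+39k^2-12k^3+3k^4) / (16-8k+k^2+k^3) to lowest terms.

(18-3k+3k^2)/(4+k)

By polynomial division,
  3k^4-12k^3+39k^2-66k+72 = (3k-15)(k^3+k^2-8k+16) + (78k^2-234k+312)
  k^3+k^2-8k+16 = ((1/78)k+2/39)(78k^2-234k+312) + (0)
Last nonzero remainder: 78k^2-234k+312. Dividing through by 78 gives the monic gcd k^2-3k+4.
Cancel k^2-3k+4 from numerator and denominator to get the reduced form.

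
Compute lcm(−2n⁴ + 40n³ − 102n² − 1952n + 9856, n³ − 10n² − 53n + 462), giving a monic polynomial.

n⁵ − 26n⁴ + 171n³ + 670n² − 10784n + 29568

By polynomial division,
  −2n⁴ + 40n³ − 102n² − 1952n + 9856 = (−2n + 20)(n³ − 10n² − 53n + 462) + (−8n² + 32n + 616)
  n³ − 10n² − 53n + 462 = (−(1/8)n + 3/4)(−8n² + 32n + 616) + (0)
Last nonzero remainder: −8n² + 32n + 616. Dividing through by −8 gives the monic gcd n² − 4n − 77.
Then lcm(f, g) = f·g / gcd(f, g); expanding and making the result monic gives the answer.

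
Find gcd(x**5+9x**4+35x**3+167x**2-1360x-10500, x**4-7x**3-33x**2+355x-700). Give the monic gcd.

By polynomial division,
  x**5+9x**4+35x**3+167x**2-1360x-10500 = (x+16)(x**4-7x**3-33x**2+355x-700) + (180x**3+340x**2-6340x+700)
  x**4-7x**3-33x**2+355x-700 = ((1/180)x-4/81)(180x**3+340x**2-6340x+700) + ((1540/81)x**2+(3080/81)x-53900/81)
  180x**3+340x**2-6340x+700 = ((729/77)x-81/77)((1540/81)x**2+(3080/81)x-53900/81) + (0)
Last nonzero remainder: (1540/81)x**2+(3080/81)x-53900/81. Dividing through by 1540/81 gives the monic gcd x**2+2x-35.

x**2+2x-35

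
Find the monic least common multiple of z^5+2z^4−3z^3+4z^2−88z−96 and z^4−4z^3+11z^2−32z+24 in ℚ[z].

z^6+z^5−5z^4+7z^3−92z^2−8z+96

Euclidean algorithm in ℚ[z]:
  z^5+2z^4−3z^3+4z^2−88z−96 = (z+6)(z^4−4z^3+11z^2−32z+24) + (10z^3−30z^2+80z−240)
  z^4−4z^3+11z^2−32z+24 = ((1/10)z−1/10)(10z^3−30z^2+80z−240) + (0)
Last nonzero remainder: 10z^3−30z^2+80z−240. Dividing through by 10 gives the monic gcd z^3−3z^2+8z−24.
Then lcm(f, g) = f·g / gcd(f, g); expanding and making the result monic gives the answer.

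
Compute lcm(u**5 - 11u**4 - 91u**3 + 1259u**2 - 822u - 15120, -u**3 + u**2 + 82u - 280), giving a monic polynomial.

Apply the Euclidean algorithm:
  u**5 - 11u**4 - 91u**3 + 1259u**2 - 822u - 15120 = (-u**2 + 10u + 19)(-u**3 + u**2 + 82u - 280) + (140u**2 + 420u - 9800)
  -u**3 + u**2 + 82u - 280 = (-(1/140)u + 1/35)(140u**2 + 420u - 9800) + (0)
Last nonzero remainder: 140u**2 + 420u - 9800. Dividing through by 140 gives the monic gcd u**2 + 3u - 70.
Then lcm(f, g) = f·g / gcd(f, g); expanding and making the result monic gives the answer.

u**6 - 15u**5 - 47u**4 + 1623u**3 - 5858u**2 - 11832u + 60480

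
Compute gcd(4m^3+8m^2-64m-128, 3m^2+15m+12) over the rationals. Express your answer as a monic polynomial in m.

Apply the Euclidean algorithm:
  4m^3+8m^2-64m-128 = ((4/3)m-4)(3m^2+15m+12) + (-20m-80)
  3m^2+15m+12 = (-(3/20)m-3/20)(-20m-80) + (0)
Last nonzero remainder: -20m-80. Dividing through by -20 gives the monic gcd m+4.

m+4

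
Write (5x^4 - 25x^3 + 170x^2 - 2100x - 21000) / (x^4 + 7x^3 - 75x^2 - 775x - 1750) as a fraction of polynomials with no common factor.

(5x^2 + 420)/(x^2 + 12x + 35)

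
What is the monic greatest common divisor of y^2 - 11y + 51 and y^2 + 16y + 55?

1

By polynomial division,
  y^2 - 11y + 51 = (y^2 + 16y + 55) + (-27y - 4)
  y^2 + 16y + 55 = (-(1/27)y - 428/729)(-27y - 4) + (38383/729)
  -27y - 4 = (-(19683/38383)y - 2916/38383)(38383/729) + (0)
The last nonzero remainder is the constant 38383/729, so the polynomials are coprime and gcd = 1.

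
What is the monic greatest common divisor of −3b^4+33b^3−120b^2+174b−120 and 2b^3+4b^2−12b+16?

b^2−2b+2

Apply the Euclidean algorithm:
  −3b^4+33b^3−120b^2+174b−120 = (−(3/2)b+39/2)(2b^3+4b^2−12b+16) + (−216b^2+432b−432)
  2b^3+4b^2−12b+16 = (−(1/108)b−1/27)(−216b^2+432b−432) + (0)
Last nonzero remainder: −216b^2+432b−432. Dividing through by −216 gives the monic gcd b^2−2b+2.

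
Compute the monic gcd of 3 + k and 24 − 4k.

Apply the Euclidean algorithm:
  k + 3 = (−1/4)(−4k + 24) + (9)
  −4k + 24 = (−(4/9)k + 8/3)(9) + (0)
The last nonzero remainder is the constant 9, so the polynomials are coprime and gcd = 1.

1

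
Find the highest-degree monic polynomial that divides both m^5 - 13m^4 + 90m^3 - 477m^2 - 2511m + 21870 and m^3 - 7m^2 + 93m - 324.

m^2 - 3m + 81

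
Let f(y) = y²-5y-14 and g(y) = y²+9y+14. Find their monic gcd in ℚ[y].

By polynomial division,
  y²-5y-14 = (y²+9y+14) + (-14y-28)
  y²+9y+14 = (-(1/14)y-1/2)(-14y-28) + (0)
Last nonzero remainder: -14y-28. Dividing through by -14 gives the monic gcd y+2.

y+2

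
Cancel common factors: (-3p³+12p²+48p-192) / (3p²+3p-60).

(-p²+16)/(p+5)

Euclidean algorithm in ℚ[p]:
  -3p³+12p²+48p-192 = (-p+5)(3p²+3p-60) + (-27p+108)
  3p²+3p-60 = (-(1/9)p-5/9)(-27p+108) + (0)
Last nonzero remainder: -27p+108. Dividing through by -27 gives the monic gcd p-4.
Cancel p-4 from numerator and denominator to get the reduced form.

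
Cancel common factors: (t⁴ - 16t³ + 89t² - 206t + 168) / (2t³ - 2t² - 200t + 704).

(t³ - 12t² + 41t - 42)/(2t² + 6t - 176)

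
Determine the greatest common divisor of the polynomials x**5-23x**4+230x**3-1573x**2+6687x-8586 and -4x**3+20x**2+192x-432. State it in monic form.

Repeated division with remainder:
  x**5-23x**4+230x**3-1573x**2+6687x-8586 = (-(1/4)x**2+(9/2)x-47)(-4x**3+20x**2+192x-432) + (-1605x**2+17655x-28890)
  -4x**3+20x**2+192x-432 = ((4/1605)x+8/535)(-1605x**2+17655x-28890) + (0)
Last nonzero remainder: -1605x**2+17655x-28890. Dividing through by -1605 gives the monic gcd x**2-11x+18.

x**2-11x+18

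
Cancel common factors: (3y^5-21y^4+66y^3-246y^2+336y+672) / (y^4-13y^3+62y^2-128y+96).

(3y^3+3y^2+42y+42)/(y^2-5y+6)

Apply the Euclidean algorithm:
  3y^5-21y^4+66y^3-246y^2+336y+672 = (3y+18)(y^4-13y^3+62y^2-128y+96) + (114y^3-978y^2+2352y-1056)
  y^4-13y^3+62y^2-128y+96 = ((1/114)y-14/361)(114y^3-978y^2+2352y-1056) + ((1242/361)y^2-(9936/361)y+19872/361)
  114y^3-978y^2+2352y-1056 = ((6859/207)y-3971/207)((1242/361)y^2-(9936/361)y+19872/361) + (0)
Last nonzero remainder: (1242/361)y^2-(9936/361)y+19872/361. Dividing through by 1242/361 gives the monic gcd y^2-8y+16.
Cancel y^2-8y+16 from numerator and denominator to get the reduced form.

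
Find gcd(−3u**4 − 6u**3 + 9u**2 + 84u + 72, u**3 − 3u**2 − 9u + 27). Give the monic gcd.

u − 3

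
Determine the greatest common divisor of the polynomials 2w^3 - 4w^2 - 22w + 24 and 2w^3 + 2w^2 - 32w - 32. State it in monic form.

w - 4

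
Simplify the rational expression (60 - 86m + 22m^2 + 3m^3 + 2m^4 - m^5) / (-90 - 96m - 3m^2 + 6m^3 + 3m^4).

(-2 + 3m - m^2)/(3 + 3m)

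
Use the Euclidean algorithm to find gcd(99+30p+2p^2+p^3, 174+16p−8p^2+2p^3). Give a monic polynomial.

Apply the Euclidean algorithm:
  p^3+2p^2+30p+99 = (1/2)(2p^3−8p^2+16p+174) + (6p^2+22p+12)
  2p^3−8p^2+16p+174 = ((1/3)p−23/9)(6p^2+22p+12) + ((614/9)p+614/3)
  6p^2+22p+12 = ((27/307)p+18/307)((614/9)p+614/3) + (0)
Last nonzero remainder: (614/9)p+614/3. Dividing through by 614/9 gives the monic gcd p+3.

3+p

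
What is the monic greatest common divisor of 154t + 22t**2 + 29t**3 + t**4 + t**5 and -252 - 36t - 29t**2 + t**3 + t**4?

By polynomial division,
  t**5 + t**4 + 29t**3 + 22t**2 + 154t = (t)(t**4 + t**3 - 29t**2 - 36t - 252) + (58t**3 + 58t**2 + 406t)
  t**4 + t**3 - 29t**2 - 36t - 252 = ((1/58)t)(58t**3 + 58t**2 + 406t) + (-36t**2 - 36t - 252)
  58t**3 + 58t**2 + 406t = (-(29/18)t)(-36t**2 - 36t - 252) + (0)
Last nonzero remainder: -36t**2 - 36t - 252. Dividing through by -36 gives the monic gcd t**2 + t + 7.

7 + t + t**2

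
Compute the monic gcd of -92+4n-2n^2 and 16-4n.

1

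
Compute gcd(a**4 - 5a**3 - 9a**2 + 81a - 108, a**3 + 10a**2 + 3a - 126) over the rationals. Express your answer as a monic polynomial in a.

a - 3

Euclidean algorithm in ℚ[a]:
  a**4 - 5a**3 - 9a**2 + 81a - 108 = (a - 15)(a**3 + 10a**2 + 3a - 126) + (138a**2 + 252a - 1998)
  a**3 + 10a**2 + 3a - 126 = ((1/138)a + 94/1587)(138a**2 + 252a - 1998) + ((1350/529)a - 4050/529)
  138a**2 + 252a - 1998 = ((12167/225)a + 19573/75)((1350/529)a - 4050/529) + (0)
Last nonzero remainder: (1350/529)a - 4050/529. Dividing through by 1350/529 gives the monic gcd a - 3.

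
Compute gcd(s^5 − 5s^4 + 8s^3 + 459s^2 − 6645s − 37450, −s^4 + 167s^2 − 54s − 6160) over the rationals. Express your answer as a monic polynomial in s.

s^2 − 3s − 70

Euclidean algorithm in ℚ[s]:
  s^5 − 5s^4 + 8s^3 + 459s^2 − 6645s − 37450 = (−s + 5)(−s^4 + 167s^2 − 54s − 6160) + (175s^3 − 430s^2 − 12535s − 6650)
  −s^4 + 167s^2 − 54s − 6160 = (−(1/175)s − 86/6125)(175s^3 − 430s^2 − 12535s − 6650) + ((109434/1225)s^2 − (328302/1225)s − 218868/35)
  175s^3 − 430s^2 − 12535s − 6650 = ((214375/109434)s + 116375/109434)((109434/1225)s^2 − (328302/1225)s − 218868/35) + (0)
Last nonzero remainder: (109434/1225)s^2 − (328302/1225)s − 218868/35. Dividing through by 109434/1225 gives the monic gcd s^2 − 3s − 70.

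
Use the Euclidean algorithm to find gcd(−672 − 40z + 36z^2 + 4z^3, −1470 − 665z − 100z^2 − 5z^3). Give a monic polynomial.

42 + 13z + z^2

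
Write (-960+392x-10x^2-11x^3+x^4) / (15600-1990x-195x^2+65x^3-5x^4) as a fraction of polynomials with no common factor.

Apply the Euclidean algorithm:
  x^4-11x^3-10x^2+392x-960 = (-1/5)(-5x^4+65x^3-195x^2-1990x+15600) + (2x^3-49x^2-6x+2160)
  -5x^4+65x^3-195x^2-1990x+15600 = (-(5/2)x-115/4)(2x^3-49x^2-6x+2160) + (-(6475/4)x^2+(6475/2)x+77700)
  2x^3-49x^2-6x+2160 = (-(8/6475)x+36/1295)(-(6475/4)x^2+(6475/2)x+77700) + (0)
Last nonzero remainder: -(6475/4)x^2+(6475/2)x+77700. Dividing through by -6475/4 gives the monic gcd x^2-2x-48.
Cancel x^2-2x-48 from numerator and denominator to get the reduced form.

(-20+9x-x^2)/(325-55x+5x^2)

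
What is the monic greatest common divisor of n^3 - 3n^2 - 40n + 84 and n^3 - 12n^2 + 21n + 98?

n - 7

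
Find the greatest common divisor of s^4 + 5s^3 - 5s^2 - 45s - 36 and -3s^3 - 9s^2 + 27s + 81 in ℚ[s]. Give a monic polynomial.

Repeated division with remainder:
  s^4 + 5s^3 - 5s^2 - 45s - 36 = (-(1/3)s - 2/3)(-3s^3 - 9s^2 + 27s + 81) + (-2s^2 + 18)
  -3s^3 - 9s^2 + 27s + 81 = ((3/2)s + 9/2)(-2s^2 + 18) + (0)
Last nonzero remainder: -2s^2 + 18. Dividing through by -2 gives the monic gcd s^2 - 9.

s^2 - 9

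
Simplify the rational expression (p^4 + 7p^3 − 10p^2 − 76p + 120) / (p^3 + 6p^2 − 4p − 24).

(p^2 + 3p − 10)/(p + 2)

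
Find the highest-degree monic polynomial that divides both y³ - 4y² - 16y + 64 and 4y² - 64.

y² - 16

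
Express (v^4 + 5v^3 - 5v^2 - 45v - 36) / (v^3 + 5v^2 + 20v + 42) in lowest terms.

By polynomial division,
  v^4 + 5v^3 - 5v^2 - 45v - 36 = (v)(v^3 + 5v^2 + 20v + 42) + (-25v^2 - 87v - 36)
  v^3 + 5v^2 + 20v + 42 = (-(1/25)v - 38/625)(-25v^2 - 87v - 36) + ((8294/625)v + 24882/625)
  -25v^2 - 87v - 36 = (-(15625/8294)v - 3750/4147)((8294/625)v + 24882/625) + (0)
Last nonzero remainder: (8294/625)v + 24882/625. Dividing through by 8294/625 gives the monic gcd v + 3.
Cancel v + 3 from numerator and denominator to get the reduced form.

(v^3 + 2v^2 - 11v - 12)/(v^2 + 2v + 14)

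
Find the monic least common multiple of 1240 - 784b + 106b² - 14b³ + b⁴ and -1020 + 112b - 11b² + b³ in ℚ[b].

126480 - 81208b + 12836b² - 2318b³ + 222b⁴ - 15b⁵ + b⁶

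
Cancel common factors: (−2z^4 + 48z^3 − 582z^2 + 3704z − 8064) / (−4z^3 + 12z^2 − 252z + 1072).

Euclidean algorithm in ℚ[z]:
  −2z^4 + 48z^3 − 582z^2 + 3704z − 8064 = ((1/2)z − 21/2)(−4z^3 + 12z^2 − 252z + 1072) + (−330z^2 + 522z + 3192)
  −4z^3 + 12z^2 − 252z + 1072 = ((2/165)z − 52/3025)(−330z^2 + 522z + 3192) + (−(852196/3025)z + 3408784/3025)
  −330z^2 + 522z + 3192 = ((499125/426098)z + 1206975/426098)(−(852196/3025)z + 3408784/3025) + (0)
Last nonzero remainder: −(852196/3025)z + 3408784/3025. Dividing through by −852196/3025 gives the monic gcd z − 4.
Cancel z − 4 from numerator and denominator to get the reduced form.

(z^3 − 20z^2 + 211z − 1008)/(2z^2 + 2z + 134)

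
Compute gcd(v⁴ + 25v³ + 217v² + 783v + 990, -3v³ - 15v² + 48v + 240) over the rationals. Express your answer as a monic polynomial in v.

v + 5

Apply the Euclidean algorithm:
  v⁴ + 25v³ + 217v² + 783v + 990 = (-(1/3)v - 20/3)(-3v³ - 15v² + 48v + 240) + (133v² + 1183v + 2590)
  -3v³ - 15v² + 48v + 240 = (-(3/133)v + 222/2527)(133v² + 1183v + 2590) + ((900/361)v + 4500/361)
  133v² + 1183v + 2590 = ((48013/900)v + 93499/450)((900/361)v + 4500/361) + (0)
Last nonzero remainder: (900/361)v + 4500/361. Dividing through by 900/361 gives the monic gcd v + 5.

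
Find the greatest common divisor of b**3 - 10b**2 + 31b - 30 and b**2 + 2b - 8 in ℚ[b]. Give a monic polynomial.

b - 2

Euclidean algorithm in ℚ[b]:
  b**3 - 10b**2 + 31b - 30 = (b - 12)(b**2 + 2b - 8) + (63b - 126)
  b**2 + 2b - 8 = ((1/63)b + 4/63)(63b - 126) + (0)
Last nonzero remainder: 63b - 126. Dividing through by 63 gives the monic gcd b - 2.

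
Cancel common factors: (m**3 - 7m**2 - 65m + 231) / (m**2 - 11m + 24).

(m**2 - 4m - 77)/(m - 8)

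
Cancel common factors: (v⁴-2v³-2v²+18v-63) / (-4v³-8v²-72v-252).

Euclidean algorithm in ℚ[v]:
  v⁴-2v³-2v²+18v-63 = (-(1/4)v+1)(-4v³-8v²-72v-252) + (-12v²+27v+189)
  -4v³-8v²-72v-252 = ((1/3)v+17/12)(-12v²+27v+189) + (-(693/4)v-2079/4)
  -12v²+27v+189 = ((16/231)v-4/11)(-(693/4)v-2079/4) + (0)
Last nonzero remainder: -(693/4)v-2079/4. Dividing through by -693/4 gives the monic gcd v+3.
Cancel v+3 from numerator and denominator to get the reduced form.

(-v³+5v²-13v+21)/(4v²-4v+84)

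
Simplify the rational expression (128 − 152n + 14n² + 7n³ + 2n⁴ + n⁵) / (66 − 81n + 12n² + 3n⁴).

Euclidean algorithm in ℚ[n]:
  n⁵ + 2n⁴ + 7n³ + 14n² − 152n + 128 = ((1/3)n + 2/3)(3n⁴ + 12n² − 81n + 66) + (3n³ + 33n² − 120n + 84)
  3n⁴ + 12n² − 81n + 66 = (n − 11)(3n³ + 33n² − 120n + 84) + (495n² − 1485n + 990)
  3n³ + 33n² − 120n + 84 = ((1/165)n + 14/165)(495n² − 1485n + 990) + (0)
Last nonzero remainder: 495n² − 1485n + 990. Dividing through by 495 gives the monic gcd n² − 3n + 2.
Cancel n² − 3n + 2 from numerator and denominator to get the reduced form.

(64 + 20n + 5n² + n³)/(33 + 9n + 3n²)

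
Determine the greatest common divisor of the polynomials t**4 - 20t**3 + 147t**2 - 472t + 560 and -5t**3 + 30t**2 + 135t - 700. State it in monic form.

By polynomial division,
  t**4 - 20t**3 + 147t**2 - 472t + 560 = (-(1/5)t + 14/5)(-5t**3 + 30t**2 + 135t - 700) + (90t**2 - 990t + 2520)
  -5t**3 + 30t**2 + 135t - 700 = (-(1/18)t - 5/18)(90t**2 - 990t + 2520) + (0)
Last nonzero remainder: 90t**2 - 990t + 2520. Dividing through by 90 gives the monic gcd t**2 - 11t + 28.

t**2 - 11t + 28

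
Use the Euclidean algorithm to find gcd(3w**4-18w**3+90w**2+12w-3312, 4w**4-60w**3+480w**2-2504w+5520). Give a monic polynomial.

w**3-10w**2+70w-276

Repeated division with remainder:
  3w**4-18w**3+90w**2+12w-3312 = (3/4)(4w**4-60w**3+480w**2-2504w+5520) + (27w**3-270w**2+1890w-7452)
  4w**4-60w**3+480w**2-2504w+5520 = ((4/27)w-20/27)(27w**3-270w**2+1890w-7452) + (0)
Last nonzero remainder: 27w**3-270w**2+1890w-7452. Dividing through by 27 gives the monic gcd w**3-10w**2+70w-276.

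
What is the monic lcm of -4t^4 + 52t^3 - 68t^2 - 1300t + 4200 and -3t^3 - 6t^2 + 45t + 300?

By polynomial division,
  -4t^4 + 52t^3 - 68t^2 - 1300t + 4200 = ((4/3)t - 20)(-3t^3 - 6t^2 + 45t + 300) + (-248t^2 - 800t + 10200)
  -3t^3 - 6t^2 + 45t + 300 = ((3/248)t - 57/3844)(-248t^2 - 800t + 10200) + (-(86730/961)t + 433650/961)
  -248t^2 - 800t + 10200 = ((119164/43365)t + 65348/2891)(-(86730/961)t + 433650/961) + (0)
Last nonzero remainder: -(86730/961)t + 433650/961. Dividing through by -86730/961 gives the monic gcd t - 5.
Then lcm(f, g) = f·g / gcd(f, g); expanding and making the result monic gives the answer.

t^6 - 6t^5 - 54t^4 + 184t^3 + 1565t^2 - 850t - 21000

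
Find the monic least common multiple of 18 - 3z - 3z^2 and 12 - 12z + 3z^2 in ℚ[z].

12 - 8z - z^2 + z^3

Repeated division with remainder:
  -3z^2 - 3z + 18 = (-1)(3z^2 - 12z + 12) + (-15z + 30)
  3z^2 - 12z + 12 = (-(1/5)z + 2/5)(-15z + 30) + (0)
Last nonzero remainder: -15z + 30. Dividing through by -15 gives the monic gcd z - 2.
Then lcm(f, g) = f·g / gcd(f, g); expanding and making the result monic gives the answer.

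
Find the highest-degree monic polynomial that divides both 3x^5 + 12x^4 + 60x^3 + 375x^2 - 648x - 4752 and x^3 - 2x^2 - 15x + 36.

x^2 + x - 12

Apply the Euclidean algorithm:
  3x^5 + 12x^4 + 60x^3 + 375x^2 - 648x - 4752 = (3x^2 + 18x + 141)(x^3 - 2x^2 - 15x + 36) + (819x^2 + 819x - 9828)
  x^3 - 2x^2 - 15x + 36 = ((1/819)x - 1/273)(819x^2 + 819x - 9828) + (0)
Last nonzero remainder: 819x^2 + 819x - 9828. Dividing through by 819 gives the monic gcd x^2 + x - 12.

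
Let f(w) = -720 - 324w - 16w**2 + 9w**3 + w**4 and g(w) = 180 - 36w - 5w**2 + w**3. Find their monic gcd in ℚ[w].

-36 + w**2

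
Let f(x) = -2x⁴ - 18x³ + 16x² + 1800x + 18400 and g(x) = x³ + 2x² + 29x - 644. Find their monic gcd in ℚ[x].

x² + 9x + 92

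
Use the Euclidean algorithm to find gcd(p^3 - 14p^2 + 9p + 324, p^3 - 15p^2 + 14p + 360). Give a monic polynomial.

p^2 - 5p - 36

Apply the Euclidean algorithm:
  p^3 - 14p^2 + 9p + 324 = (p^3 - 15p^2 + 14p + 360) + (p^2 - 5p - 36)
  p^3 - 15p^2 + 14p + 360 = (p - 10)(p^2 - 5p - 36) + (0)
The last nonzero remainder p^2 - 5p - 36 is already monic.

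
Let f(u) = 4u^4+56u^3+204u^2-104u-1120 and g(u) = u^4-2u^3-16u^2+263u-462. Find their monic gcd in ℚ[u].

Apply the Euclidean algorithm:
  4u^4+56u^3+204u^2-104u-1120 = (4)(u^4-2u^3-16u^2+263u-462) + (64u^3+268u^2-1156u+728)
  u^4-2u^3-16u^2+263u-462 = ((1/64)u-99/1024)(64u^3+268u^2-1156u+728) + ((7161/256)u^2+(35805/256)u-50127/128)
  64u^3+268u^2-1156u+728 = ((16384/7161)u-13312/7161)((7161/256)u^2+(35805/256)u-50127/128) + (0)
Last nonzero remainder: (7161/256)u^2+(35805/256)u-50127/128. Dividing through by 7161/256 gives the monic gcd u^2+5u-14.

u^2+5u-14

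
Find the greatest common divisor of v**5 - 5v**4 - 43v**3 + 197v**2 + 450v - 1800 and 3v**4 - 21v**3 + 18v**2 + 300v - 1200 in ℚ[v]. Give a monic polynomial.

v**2 - v - 20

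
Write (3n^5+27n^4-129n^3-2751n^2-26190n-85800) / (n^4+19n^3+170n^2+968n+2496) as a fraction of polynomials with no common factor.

Repeated division with remainder:
  3n^5+27n^4-129n^3-2751n^2-26190n-85800 = (3n-30)(n^4+19n^3+170n^2+968n+2496) + (-69n^3-555n^2-4638n-10920)
  n^4+19n^3+170n^2+968n+2496 = (-(1/69)n-84/529)(-69n^3-555n^2-4638n-10920) + ((7752/529)n^2+(38760/529)n+403104/529)
  -69n^3-555n^2-4638n-10920 = (-(12167/2584)n-18515/1292)((7752/529)n^2+(38760/529)n+403104/529) + (0)
Last nonzero remainder: (7752/529)n^2+(38760/529)n+403104/529. Dividing through by 7752/529 gives the monic gcd n^2+5n+52.
Cancel n^2+5n+52 from numerator and denominator to get the reduced form.

(3n^3+12n^2-345n-1650)/(n^2+14n+48)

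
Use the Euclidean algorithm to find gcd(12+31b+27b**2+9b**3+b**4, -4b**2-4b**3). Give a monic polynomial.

1+b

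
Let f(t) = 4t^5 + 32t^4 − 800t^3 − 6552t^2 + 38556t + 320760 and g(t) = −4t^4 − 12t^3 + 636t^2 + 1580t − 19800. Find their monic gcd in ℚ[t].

t^3 + 8t^2 − 119t − 990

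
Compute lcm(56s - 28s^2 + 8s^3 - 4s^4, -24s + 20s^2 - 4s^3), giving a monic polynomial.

Repeated division with remainder:
  -4s^4 + 8s^3 - 28s^2 + 56s = (s + 3)(-4s^3 + 20s^2 - 24s) + (-64s^2 + 128s)
  -4s^3 + 20s^2 - 24s = ((1/16)s - 3/16)(-64s^2 + 128s) + (0)
Last nonzero remainder: -64s^2 + 128s. Dividing through by -64 gives the monic gcd s^2 - 2s.
Then lcm(f, g) = f·g / gcd(f, g); expanding and making the result monic gives the answer.

42s - 35s^2 + 13s^3 - 5s^4 + s^5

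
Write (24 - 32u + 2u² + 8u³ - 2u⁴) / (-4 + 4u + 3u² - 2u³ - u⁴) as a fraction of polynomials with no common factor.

(12 - 10u + 2u²)/(-2 + u + u²)

Euclidean algorithm in ℚ[u]:
  -2u⁴ + 8u³ + 2u² - 32u + 24 = (2)(-u⁴ - 2u³ + 3u² + 4u - 4) + (12u³ - 4u² - 40u + 32)
  -u⁴ - 2u³ + 3u² + 4u - 4 = (-(1/12)u - 7/36)(12u³ - 4u² - 40u + 32) + (-(10/9)u² - (10/9)u + 20/9)
  12u³ - 4u² - 40u + 32 = (-(54/5)u + 72/5)(-(10/9)u² - (10/9)u + 20/9) + (0)
Last nonzero remainder: -(10/9)u² - (10/9)u + 20/9. Dividing through by -10/9 gives the monic gcd u² + u - 2.
Cancel u² + u - 2 from numerator and denominator to get the reduced form.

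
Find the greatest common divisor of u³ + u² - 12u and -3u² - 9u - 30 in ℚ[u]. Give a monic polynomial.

1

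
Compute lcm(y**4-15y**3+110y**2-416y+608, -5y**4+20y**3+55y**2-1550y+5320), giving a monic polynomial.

By polynomial division,
  y**4-15y**3+110y**2-416y+608 = (-1/5)(-5y**4+20y**3+55y**2-1550y+5320) + (-11y**3+121y**2-726y+1672)
  -5y**4+20y**3+55y**2-1550y+5320 = ((5/11)y+35/11)(-11y**3+121y**2-726y+1672) + (0)
Last nonzero remainder: -11y**3+121y**2-726y+1672. Dividing through by -11 gives the monic gcd y**3-11y**2+66y-152.
Then lcm(f, g) = f·g / gcd(f, g); expanding and making the result monic gives the answer.

y**5-8y**4+5y**3+354y**2-2304y+4256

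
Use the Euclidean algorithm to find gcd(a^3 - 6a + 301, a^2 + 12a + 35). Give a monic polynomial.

Euclidean algorithm in ℚ[a]:
  a^3 - 6a + 301 = (a - 12)(a^2 + 12a + 35) + (103a + 721)
  a^2 + 12a + 35 = ((1/103)a + 5/103)(103a + 721) + (0)
Last nonzero remainder: 103a + 721. Dividing through by 103 gives the monic gcd a + 7.

a + 7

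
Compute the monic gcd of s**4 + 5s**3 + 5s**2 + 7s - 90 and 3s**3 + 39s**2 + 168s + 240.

s + 5

By polynomial division,
  s**4 + 5s**3 + 5s**2 + 7s - 90 = ((1/3)s - 8/3)(3s**3 + 39s**2 + 168s + 240) + (53s**2 + 375s + 550)
  3s**3 + 39s**2 + 168s + 240 = ((3/53)s + 942/2809)(53s**2 + 375s + 550) + ((31212/2809)s + 156060/2809)
  53s**2 + 375s + 550 = ((148877/31212)s + 154495/15606)((31212/2809)s + 156060/2809) + (0)
Last nonzero remainder: (31212/2809)s + 156060/2809. Dividing through by 31212/2809 gives the monic gcd s + 5.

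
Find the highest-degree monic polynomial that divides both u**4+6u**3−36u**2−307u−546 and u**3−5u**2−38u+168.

Repeated division with remainder:
  u**4+6u**3−36u**2−307u−546 = (u+11)(u**3−5u**2−38u+168) + (57u**2−57u−2394)
  u**3−5u**2−38u+168 = ((1/57)u−4/57)(57u**2−57u−2394) + (0)
Last nonzero remainder: 57u**2−57u−2394. Dividing through by 57 gives the monic gcd u**2−u−42.

u**2−u−42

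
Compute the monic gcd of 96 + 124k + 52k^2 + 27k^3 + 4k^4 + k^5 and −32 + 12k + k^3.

Euclidean algorithm in ℚ[k]:
  k^5 + 4k^4 + 27k^3 + 52k^2 + 124k + 96 = (k^2 + 4k + 15)(k^3 + 12k − 32) + (36k^2 + 72k + 576)
  k^3 + 12k − 32 = ((1/36)k − 1/18)(36k^2 + 72k + 576) + (0)
Last nonzero remainder: 36k^2 + 72k + 576. Dividing through by 36 gives the monic gcd k^2 + 2k + 16.

16 + 2k + k^2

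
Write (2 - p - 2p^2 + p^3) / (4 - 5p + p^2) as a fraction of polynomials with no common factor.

Euclidean algorithm in ℚ[p]:
  p^3 - 2p^2 - p + 2 = (p + 3)(p^2 - 5p + 4) + (10p - 10)
  p^2 - 5p + 4 = ((1/10)p - 2/5)(10p - 10) + (0)
Last nonzero remainder: 10p - 10. Dividing through by 10 gives the monic gcd p - 1.
Cancel p - 1 from numerator and denominator to get the reduced form.

(-2 - p + p^2)/(-4 + p)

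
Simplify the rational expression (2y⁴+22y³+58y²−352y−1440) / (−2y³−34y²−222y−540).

(−y²+16)/(y+6)

Euclidean algorithm in ℚ[y]:
  2y⁴+22y³+58y²−352y−1440 = (−y+6)(−2y³−34y²−222y−540) + (40y²+440y+1800)
  −2y³−34y²−222y−540 = (−(1/20)y−3/10)(40y²+440y+1800) + (0)
Last nonzero remainder: 40y²+440y+1800. Dividing through by 40 gives the monic gcd y²+11y+45.
Cancel y²+11y+45 from numerator and denominator to get the reduced form.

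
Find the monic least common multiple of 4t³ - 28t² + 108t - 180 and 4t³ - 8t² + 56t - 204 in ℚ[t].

Euclidean algorithm in ℚ[t]:
  4t³ - 28t² + 108t - 180 = (4t³ - 8t² + 56t - 204) + (-20t² + 52t + 24)
  4t³ - 8t² + 56t - 204 = (-(1/5)t - 3/25)(-20t² + 52t + 24) + ((1676/25)t - 5028/25)
  -20t² + 52t + 24 = (-(125/419)t - 50/419)((1676/25)t - 5028/25) + (0)
Last nonzero remainder: (1676/25)t - 5028/25. Dividing through by 1676/25 gives the monic gcd t - 3.
Then lcm(f, g) = f·g / gcd(f, g); expanding and making the result monic gives the answer.

t⁵ - 6t⁴ + 37t³ - 137t² + 414t - 765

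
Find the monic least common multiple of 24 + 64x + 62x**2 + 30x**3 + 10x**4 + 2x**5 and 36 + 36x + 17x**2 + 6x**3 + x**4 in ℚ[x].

Apply the Euclidean algorithm:
  2x**5 + 10x**4 + 30x**3 + 62x**2 + 64x + 24 = (2x - 2)(x**4 + 6x**3 + 17x**2 + 36x + 36) + (8x**3 + 24x**2 + 64x + 96)
  x**4 + 6x**3 + 17x**2 + 36x + 36 = ((1/8)x + 3/8)(8x**3 + 24x**2 + 64x + 96) + (0)
Last nonzero remainder: 8x**3 + 24x**2 + 64x + 96. Dividing through by 8 gives the monic gcd x**3 + 3x**2 + 8x + 12.
Then lcm(f, g) = f·g / gcd(f, g); expanding and making the result monic gives the answer.

36 + 108x + 125x**2 + 76x**3 + 30x**4 + 8x**5 + x**6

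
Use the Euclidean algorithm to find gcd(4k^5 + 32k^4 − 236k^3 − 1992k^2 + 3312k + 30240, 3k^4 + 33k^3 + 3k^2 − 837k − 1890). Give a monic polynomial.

k^3 + 8k^2 − 23k − 210

By polynomial division,
  4k^5 + 32k^4 − 236k^3 − 1992k^2 + 3312k + 30240 = ((4/3)k − 4)(3k^4 + 33k^3 + 3k^2 − 837k − 1890) + (−108k^3 − 864k^2 + 2484k + 22680)
  3k^4 + 33k^3 + 3k^2 − 837k − 1890 = (−(1/36)k − 1/12)(−108k^3 − 864k^2 + 2484k + 22680) + (0)
Last nonzero remainder: −108k^3 − 864k^2 + 2484k + 22680. Dividing through by −108 gives the monic gcd k^3 + 8k^2 − 23k − 210.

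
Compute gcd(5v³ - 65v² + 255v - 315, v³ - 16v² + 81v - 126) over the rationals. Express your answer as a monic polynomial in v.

Repeated division with remainder:
  5v³ - 65v² + 255v - 315 = (5)(v³ - 16v² + 81v - 126) + (15v² - 150v + 315)
  v³ - 16v² + 81v - 126 = ((1/15)v - 2/5)(15v² - 150v + 315) + (0)
Last nonzero remainder: 15v² - 150v + 315. Dividing through by 15 gives the monic gcd v² - 10v + 21.

v² - 10v + 21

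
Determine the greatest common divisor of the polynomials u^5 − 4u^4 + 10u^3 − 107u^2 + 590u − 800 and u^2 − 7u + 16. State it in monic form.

u^2 − 7u + 16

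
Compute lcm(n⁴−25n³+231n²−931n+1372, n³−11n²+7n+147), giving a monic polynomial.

Repeated division with remainder:
  n⁴−25n³+231n²−931n+1372 = (n−14)(n³−11n²+7n+147) + (70n²−980n+3430)
  n³−11n²+7n+147 = ((1/70)n+3/70)(70n²−980n+3430) + (0)
Last nonzero remainder: 70n²−980n+3430. Dividing through by 70 gives the monic gcd n²−14n+49.
Then lcm(f, g) = f·g / gcd(f, g); expanding and making the result monic gives the answer.

n⁵−22n⁴+156n³−238n²−1421n+4116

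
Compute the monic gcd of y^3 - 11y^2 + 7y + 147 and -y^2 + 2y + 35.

Apply the Euclidean algorithm:
  y^3 - 11y^2 + 7y + 147 = (-y + 9)(-y^2 + 2y + 35) + (24y - 168)
  -y^2 + 2y + 35 = (-(1/24)y - 5/24)(24y - 168) + (0)
Last nonzero remainder: 24y - 168. Dividing through by 24 gives the monic gcd y - 7.

y - 7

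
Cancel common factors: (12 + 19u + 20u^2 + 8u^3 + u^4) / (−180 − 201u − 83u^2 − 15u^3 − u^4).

Repeated division with remainder:
  u^4 + 8u^3 + 20u^2 + 19u + 12 = (−1)(−u^4 − 15u^3 − 83u^2 − 201u − 180) + (−7u^3 − 63u^2 − 182u − 168)
  −u^4 − 15u^3 − 83u^2 − 201u − 180 = ((1/7)u + 6/7)(−7u^3 − 63u^2 − 182u − 168) + (−3u^2 − 21u − 36)
  −7u^3 − 63u^2 − 182u − 168 = ((7/3)u + 14/3)(−3u^2 − 21u − 36) + (0)
Last nonzero remainder: −3u^2 − 21u − 36. Dividing through by −3 gives the monic gcd u^2 + 7u + 12.
Cancel u^2 + 7u + 12 from numerator and denominator to get the reduced form.

(−1 − u − u^2)/(15 + 8u + u^2)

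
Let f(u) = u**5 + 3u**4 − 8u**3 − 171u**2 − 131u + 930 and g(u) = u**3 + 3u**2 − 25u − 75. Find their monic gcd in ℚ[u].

u**2 − 2u − 15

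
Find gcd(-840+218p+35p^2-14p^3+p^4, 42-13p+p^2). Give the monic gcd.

42-13p+p^2

Euclidean algorithm in ℚ[p]:
  p^4-14p^3+35p^2+218p-840 = (p^2-p-20)(p^2-13p+42) + (0)
The last nonzero remainder p^2-13p+42 is already monic.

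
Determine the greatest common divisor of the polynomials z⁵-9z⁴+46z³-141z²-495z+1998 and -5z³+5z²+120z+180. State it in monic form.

z²-3z-18

Euclidean algorithm in ℚ[z]:
  z⁵-9z⁴+46z³-141z²-495z+1998 = (-(1/5)z²+(8/5)z-62/5)(-5z³+5z²+120z+180) + (-235z²+705z+4230)
  -5z³+5z²+120z+180 = ((1/47)z+2/47)(-235z²+705z+4230) + (0)
Last nonzero remainder: -235z²+705z+4230. Dividing through by -235 gives the monic gcd z²-3z-18.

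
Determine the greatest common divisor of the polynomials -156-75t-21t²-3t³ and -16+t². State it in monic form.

4+t

Apply the Euclidean algorithm:
  -3t³-21t²-75t-156 = (-3t-21)(t²-16) + (-123t-492)
  t²-16 = (-(1/123)t+4/123)(-123t-492) + (0)
Last nonzero remainder: -123t-492. Dividing through by -123 gives the monic gcd t+4.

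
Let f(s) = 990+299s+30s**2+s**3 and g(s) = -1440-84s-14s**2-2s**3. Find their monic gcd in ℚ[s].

10+s

Repeated division with remainder:
  s**3+30s**2+299s+990 = (-1/2)(-2s**3-14s**2-84s-1440) + (23s**2+257s+270)
  -2s**3-14s**2-84s-1440 = (-(2/23)s+192/529)(23s**2+257s+270) + (-(81360/529)s-813600/529)
  23s**2+257s+270 = (-(12167/81360)s-1587/9040)(-(81360/529)s-813600/529) + (0)
Last nonzero remainder: -(81360/529)s-813600/529. Dividing through by -81360/529 gives the monic gcd s+10.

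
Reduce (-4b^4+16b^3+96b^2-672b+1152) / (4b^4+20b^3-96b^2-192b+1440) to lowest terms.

By polynomial division,
  -4b^4+16b^3+96b^2-672b+1152 = (-1)(4b^4+20b^3-96b^2-192b+1440) + (36b^3-864b+2592)
  4b^4+20b^3-96b^2-192b+1440 = ((1/9)b+5/9)(36b^3-864b+2592) + (0)
Last nonzero remainder: 36b^3-864b+2592. Dividing through by 36 gives the monic gcd b^3-24b+72.
Cancel b^3-24b+72 from numerator and denominator to get the reduced form.

(-b+4)/(b+5)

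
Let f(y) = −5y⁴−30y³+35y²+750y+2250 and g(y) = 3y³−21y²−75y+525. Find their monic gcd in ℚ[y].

Euclidean algorithm in ℚ[y]:
  −5y⁴−30y³+35y²+750y+2250 = (−(5/3)y−65/3)(3y³−21y²−75y+525) + (−545y²+13625)
  3y³−21y²−75y+525 = (−(3/545)y+21/545)(−545y²+13625) + (0)
Last nonzero remainder: −545y²+13625. Dividing through by −545 gives the monic gcd y²−25.

y²−25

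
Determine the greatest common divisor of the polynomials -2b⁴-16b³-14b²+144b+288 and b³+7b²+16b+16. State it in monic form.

b+4

Repeated division with remainder:
  -2b⁴-16b³-14b²+144b+288 = (-2b-2)(b³+7b²+16b+16) + (32b²+208b+320)
  b³+7b²+16b+16 = ((1/32)b+1/64)(32b²+208b+320) + ((11/4)b+11)
  32b²+208b+320 = ((128/11)b+320/11)((11/4)b+11) + (0)
Last nonzero remainder: (11/4)b+11. Dividing through by 11/4 gives the monic gcd b+4.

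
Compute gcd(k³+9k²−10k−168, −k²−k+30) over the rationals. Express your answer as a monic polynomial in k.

Euclidean algorithm in ℚ[k]:
  k³+9k²−10k−168 = (−k−8)(−k²−k+30) + (12k+72)
  −k²−k+30 = (−(1/12)k+5/12)(12k+72) + (0)
Last nonzero remainder: 12k+72. Dividing through by 12 gives the monic gcd k+6.

k+6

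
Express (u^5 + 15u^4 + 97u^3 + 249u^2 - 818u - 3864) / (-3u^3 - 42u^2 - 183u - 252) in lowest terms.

Apply the Euclidean algorithm:
  u^5 + 15u^4 + 97u^3 + 249u^2 - 818u - 3864 = (-(1/3)u^2 - (1/3)u - 22/3)(-3u^3 - 42u^2 - 183u - 252) + (-204u^2 - 2244u - 5712)
  -3u^3 - 42u^2 - 183u - 252 = ((1/68)u + 3/68)(-204u^2 - 2244u - 5712) + (0)
Last nonzero remainder: -204u^2 - 2244u - 5712. Dividing through by -204 gives the monic gcd u^2 + 11u + 28.
Cancel u^2 + 11u + 28 from numerator and denominator to get the reduced form.

(-u^3 - 4u^2 - 25u + 138)/(3u + 9)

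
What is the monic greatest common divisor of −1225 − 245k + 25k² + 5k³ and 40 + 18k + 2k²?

Apply the Euclidean algorithm:
  5k³ + 25k² − 245k − 1225 = ((5/2)k − 10)(2k² + 18k + 40) + (−165k − 825)
  2k² + 18k + 40 = (−(2/165)k − 8/165)(−165k − 825) + (0)
Last nonzero remainder: −165k − 825. Dividing through by −165 gives the monic gcd k + 5.

5 + k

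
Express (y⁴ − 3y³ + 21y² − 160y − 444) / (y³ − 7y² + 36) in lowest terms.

(y² + y + 37)/(y − 3)

Euclidean algorithm in ℚ[y]:
  y⁴ − 3y³ + 21y² − 160y − 444 = (y + 4)(y³ − 7y² + 36) + (49y² − 196y − 588)
  y³ − 7y² + 36 = ((1/49)y − 3/49)(49y² − 196y − 588) + (0)
Last nonzero remainder: 49y² − 196y − 588. Dividing through by 49 gives the monic gcd y² − 4y − 12.
Cancel y² − 4y − 12 from numerator and denominator to get the reduced form.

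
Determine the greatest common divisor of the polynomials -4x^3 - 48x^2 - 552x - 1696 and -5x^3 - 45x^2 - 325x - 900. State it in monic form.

x + 4

By polynomial division,
  -4x^3 - 48x^2 - 552x - 1696 = (4/5)(-5x^3 - 45x^2 - 325x - 900) + (-12x^2 - 292x - 976)
  -5x^3 - 45x^2 - 325x - 900 = ((5/12)x - 115/18)(-12x^2 - 292x - 976) + (-(16055/9)x - 64220/9)
  -12x^2 - 292x - 976 = ((108/16055)x + 2196/16055)(-(16055/9)x - 64220/9) + (0)
Last nonzero remainder: -(16055/9)x - 64220/9. Dividing through by -16055/9 gives the monic gcd x + 4.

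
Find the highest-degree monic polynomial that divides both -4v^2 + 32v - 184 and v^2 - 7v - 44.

1

Repeated division with remainder:
  -4v^2 + 32v - 184 = (-4)(v^2 - 7v - 44) + (4v - 360)
  v^2 - 7v - 44 = ((1/4)v + 83/4)(4v - 360) + (7426)
  4v - 360 = ((2/3713)v - 180/3713)(7426) + (0)
The last nonzero remainder is the constant 7426, so the polynomials are coprime and gcd = 1.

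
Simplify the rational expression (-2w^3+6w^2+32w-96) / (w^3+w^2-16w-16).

Euclidean algorithm in ℚ[w]:
  -2w^3+6w^2+32w-96 = (-2)(w^3+w^2-16w-16) + (8w^2-128)
  w^3+w^2-16w-16 = ((1/8)w+1/8)(8w^2-128) + (0)
Last nonzero remainder: 8w^2-128. Dividing through by 8 gives the monic gcd w^2-16.
Cancel w^2-16 from numerator and denominator to get the reduced form.

(-2w+6)/(w+1)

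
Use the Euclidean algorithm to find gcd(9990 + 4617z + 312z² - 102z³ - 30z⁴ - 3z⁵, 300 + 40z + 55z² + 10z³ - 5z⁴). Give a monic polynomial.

-15 - 2z + z²

Apply the Euclidean algorithm:
  -3z⁵ - 30z⁴ - 102z³ + 312z² + 4617z + 9990 = ((3/5)z + 36/5)(-5z⁴ + 10z³ + 55z² + 40z + 300) + (-207z³ - 108z² + 4149z + 7830)
  -5z⁴ + 10z³ + 55z² + 40z + 300 = ((5/207)z - 290/4761)(-207z³ - 108z² + 4149z + 7830) + (-(27400/529)z² + (54800/529)z + 411000/529)
  -207z³ - 108z² + 4149z + 7830 = ((109503/27400)z + 138069/13700)(-(27400/529)z² + (54800/529)z + 411000/529) + (0)
Last nonzero remainder: -(27400/529)z² + (54800/529)z + 411000/529. Dividing through by -27400/529 gives the monic gcd z² - 2z - 15.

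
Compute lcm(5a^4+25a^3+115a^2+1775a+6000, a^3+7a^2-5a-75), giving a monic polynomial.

a^5+2a^4+8a^3+286a^2+135a-3600

Apply the Euclidean algorithm:
  5a^4+25a^3+115a^2+1775a+6000 = (5a-10)(a^3+7a^2-5a-75) + (210a^2+2100a+5250)
  a^3+7a^2-5a-75 = ((1/210)a-1/70)(210a^2+2100a+5250) + (0)
Last nonzero remainder: 210a^2+2100a+5250. Dividing through by 210 gives the monic gcd a^2+10a+25.
Then lcm(f, g) = f·g / gcd(f, g); expanding and making the result monic gives the answer.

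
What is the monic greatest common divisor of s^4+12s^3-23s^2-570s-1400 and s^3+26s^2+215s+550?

s^2+15s+50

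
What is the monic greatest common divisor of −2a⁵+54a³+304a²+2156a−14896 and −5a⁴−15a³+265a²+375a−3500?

By polynomial division,
  −2a⁵+54a³+304a²+2156a−14896 = ((2/5)a−6/5)(−5a⁴−15a³+265a²+375a−3500) + (−70a³+472a²+4006a−19096)
  −5a⁴−15a³+265a²+375a−3500 = ((1/14)a+341/490)(−70a³+472a²+4006a−19096) + (−(85656/245)a²−(256968/245)a+342624/35)
  −70a³+472a²+4006a−19096 = ((8575/42828)a−83545/42828)(−(85656/245)a²−(256968/245)a+342624/35) + (0)
Last nonzero remainder: −(85656/245)a²−(256968/245)a+342624/35. Dividing through by −85656/245 gives the monic gcd a²+3a−28.

a²+3a−28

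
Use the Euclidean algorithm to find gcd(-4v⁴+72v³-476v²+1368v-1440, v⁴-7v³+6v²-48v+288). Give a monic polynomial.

Euclidean algorithm in ℚ[v]:
  -4v⁴+72v³-476v²+1368v-1440 = (-4)(v⁴-7v³+6v²-48v+288) + (44v³-452v²+1176v-288)
  v⁴-7v³+6v²-48v+288 = ((1/44)v+9/121)(44v³-452v²+1176v-288) + ((1560/121)v²-(15600/121)v+37440/121)
  44v³-452v²+1176v-288 = ((1331/390)v-121/130)((1560/121)v²-(15600/121)v+37440/121) + (0)
Last nonzero remainder: (1560/121)v²-(15600/121)v+37440/121. Dividing through by 1560/121 gives the monic gcd v²-10v+24.

v²-10v+24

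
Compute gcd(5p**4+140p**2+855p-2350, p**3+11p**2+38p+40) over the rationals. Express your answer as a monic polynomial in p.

By polynomial division,
  5p**4+140p**2+855p-2350 = (5p-55)(p**3+11p**2+38p+40) + (555p**2+2745p-150)
  p**3+11p**2+38p+40 = ((1/555)p+224/20535)(555p**2+2745p-150) + ((11400/1369)p+57000/1369)
  555p**2+2745p-150 = ((50653/760)p-1369/380)((11400/1369)p+57000/1369) + (0)
Last nonzero remainder: (11400/1369)p+57000/1369. Dividing through by 11400/1369 gives the monic gcd p+5.

p+5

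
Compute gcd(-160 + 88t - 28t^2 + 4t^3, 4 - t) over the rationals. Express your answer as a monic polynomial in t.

-4 + t

By polynomial division,
  4t^3 - 28t^2 + 88t - 160 = (-4t^2 + 12t - 40)(-t + 4) + (0)
Last nonzero remainder: -t + 4. Dividing through by -1 gives the monic gcd t - 4.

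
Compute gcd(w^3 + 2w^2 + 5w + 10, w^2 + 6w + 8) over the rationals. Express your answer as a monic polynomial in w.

w + 2

Euclidean algorithm in ℚ[w]:
  w^3 + 2w^2 + 5w + 10 = (w - 4)(w^2 + 6w + 8) + (21w + 42)
  w^2 + 6w + 8 = ((1/21)w + 4/21)(21w + 42) + (0)
Last nonzero remainder: 21w + 42. Dividing through by 21 gives the monic gcd w + 2.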